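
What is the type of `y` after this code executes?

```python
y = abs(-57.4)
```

abs() of float returns float

float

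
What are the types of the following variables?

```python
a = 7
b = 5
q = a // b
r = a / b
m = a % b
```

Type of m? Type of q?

int % int returns int; int // int returns int

int, int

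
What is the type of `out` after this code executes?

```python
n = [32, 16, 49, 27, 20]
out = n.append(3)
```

list.append() returns None (mutates in place)

NoneType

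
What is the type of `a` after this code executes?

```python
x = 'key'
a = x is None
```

'is' comparison returns bool

bool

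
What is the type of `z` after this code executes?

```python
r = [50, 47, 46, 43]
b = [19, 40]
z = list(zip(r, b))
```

list(zip(...)) returns a list of tuples

list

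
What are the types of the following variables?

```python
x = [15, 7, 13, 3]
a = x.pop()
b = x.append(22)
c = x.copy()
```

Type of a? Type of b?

list.pop() returns the element (int); list.append() returns None

int, NoneType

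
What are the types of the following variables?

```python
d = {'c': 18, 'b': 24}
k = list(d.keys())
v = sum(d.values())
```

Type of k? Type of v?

list(...) returns list; sum of int values returns int

list, int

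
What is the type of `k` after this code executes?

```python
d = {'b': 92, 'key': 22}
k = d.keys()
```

.keys() returns a dict_keys view object

dict_keys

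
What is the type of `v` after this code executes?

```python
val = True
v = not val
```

'not' always returns bool

bool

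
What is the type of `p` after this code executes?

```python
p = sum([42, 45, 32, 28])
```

sum() of ints returns int

int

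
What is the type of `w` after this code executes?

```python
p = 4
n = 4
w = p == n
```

Equality comparison returns bool

bool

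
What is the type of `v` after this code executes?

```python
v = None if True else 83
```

Ternary: condition is True, if branch (None) taken → NoneType

NoneType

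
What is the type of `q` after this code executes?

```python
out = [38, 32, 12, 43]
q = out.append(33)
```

list.append() returns None (mutates in place)

NoneType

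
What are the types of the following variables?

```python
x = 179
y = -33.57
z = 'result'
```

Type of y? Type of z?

y is float; z is str

float, str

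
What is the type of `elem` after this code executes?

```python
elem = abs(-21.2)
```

abs() of float returns float

float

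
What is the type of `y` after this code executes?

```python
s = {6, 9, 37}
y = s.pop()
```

Popping from a set of ints returns int

int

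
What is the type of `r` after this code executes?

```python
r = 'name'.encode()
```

str.encode() returns bytes

bytes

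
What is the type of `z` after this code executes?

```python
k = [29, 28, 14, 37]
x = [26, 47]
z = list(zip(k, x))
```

list(zip(...)) returns a list of tuples

list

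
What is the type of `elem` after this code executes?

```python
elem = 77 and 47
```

'and' returns the last value when all truthy (47, which is int)

int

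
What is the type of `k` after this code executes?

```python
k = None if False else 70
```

Ternary: condition is False, else branch (70) taken → int

int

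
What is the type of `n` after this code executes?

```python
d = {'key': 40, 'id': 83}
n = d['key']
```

Accessing dict[str, int] with key 'key' returns int value 40

int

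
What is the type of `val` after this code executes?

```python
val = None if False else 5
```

Ternary: condition is False, else branch (5) taken → int

int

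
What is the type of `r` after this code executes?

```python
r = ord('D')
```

ord() returns int (Unicode code point)

int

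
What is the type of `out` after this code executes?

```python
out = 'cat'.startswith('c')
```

str.startswith() returns bool

bool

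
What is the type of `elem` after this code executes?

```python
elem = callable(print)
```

callable() returns bool

bool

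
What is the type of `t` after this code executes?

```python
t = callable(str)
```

callable() returns bool

bool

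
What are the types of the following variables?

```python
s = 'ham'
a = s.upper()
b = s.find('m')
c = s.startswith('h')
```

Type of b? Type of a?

str.find() returns int; str.upper() returns str

int, str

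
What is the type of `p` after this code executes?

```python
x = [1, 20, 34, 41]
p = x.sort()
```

list.sort() returns None (sorts in place)

NoneType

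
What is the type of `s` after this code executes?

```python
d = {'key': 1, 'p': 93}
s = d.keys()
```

.keys() returns a dict_keys view object

dict_keys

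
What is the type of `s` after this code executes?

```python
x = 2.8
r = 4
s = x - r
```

float - int returns float (2.8 - 4 = -1.2)

float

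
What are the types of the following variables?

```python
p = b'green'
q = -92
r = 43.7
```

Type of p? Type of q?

p is bytes; q is int

bytes, int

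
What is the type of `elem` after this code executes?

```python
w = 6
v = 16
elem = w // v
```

int // int returns int (6 // 16 = 0)

int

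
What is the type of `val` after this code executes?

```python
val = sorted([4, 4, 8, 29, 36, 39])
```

sorted() always returns list

list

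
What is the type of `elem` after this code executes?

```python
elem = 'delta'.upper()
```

str.upper() returns str

str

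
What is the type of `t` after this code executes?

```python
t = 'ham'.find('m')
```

str.find() returns int (index, or -1)

int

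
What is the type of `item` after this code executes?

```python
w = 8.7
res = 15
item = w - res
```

float - int returns float (8.7 - 15 = -6.3)

float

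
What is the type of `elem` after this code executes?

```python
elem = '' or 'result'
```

'or' returns first truthy value ('result', which is str)

str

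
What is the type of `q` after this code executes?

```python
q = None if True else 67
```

Ternary: condition is True, if branch (None) taken → NoneType

NoneType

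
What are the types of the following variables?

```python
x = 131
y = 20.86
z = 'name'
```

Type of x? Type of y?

x is int; y is float

int, float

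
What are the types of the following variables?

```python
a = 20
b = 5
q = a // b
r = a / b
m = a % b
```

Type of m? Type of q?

int % int returns int; int // int returns int

int, int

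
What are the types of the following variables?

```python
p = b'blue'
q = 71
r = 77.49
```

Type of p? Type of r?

p is bytes; r is float

bytes, float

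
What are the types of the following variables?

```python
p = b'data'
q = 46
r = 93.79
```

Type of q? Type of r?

q is int; r is float

int, float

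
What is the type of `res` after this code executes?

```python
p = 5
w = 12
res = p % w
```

int % int returns int (5 % 12 = 5)

int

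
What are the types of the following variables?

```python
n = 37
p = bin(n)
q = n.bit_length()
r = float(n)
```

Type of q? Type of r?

int.bit_length() returns int; float() returns float

int, float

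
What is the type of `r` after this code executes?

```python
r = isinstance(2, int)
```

isinstance() returns bool

bool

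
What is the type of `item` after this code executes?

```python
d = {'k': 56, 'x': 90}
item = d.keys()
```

.keys() returns a dict_keys view object

dict_keys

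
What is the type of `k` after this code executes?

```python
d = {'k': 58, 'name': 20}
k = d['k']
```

Accessing dict[str, int] with key 'k' returns int value 58

int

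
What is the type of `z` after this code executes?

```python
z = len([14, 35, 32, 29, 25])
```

len() always returns int

int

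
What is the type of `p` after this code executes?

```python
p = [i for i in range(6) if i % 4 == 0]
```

A list comprehension [...] produces a list

list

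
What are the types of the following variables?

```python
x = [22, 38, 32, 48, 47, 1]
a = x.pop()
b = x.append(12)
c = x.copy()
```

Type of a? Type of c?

list.pop() returns the element (int); list.copy() returns list

int, list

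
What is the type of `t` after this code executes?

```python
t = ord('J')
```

ord() returns int (Unicode code point)

int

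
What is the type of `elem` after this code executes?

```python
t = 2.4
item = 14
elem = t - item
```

float - int returns float (2.4 - 14 = -11.6)

float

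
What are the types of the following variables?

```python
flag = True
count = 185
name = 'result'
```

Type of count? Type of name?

count is int; name is str

int, str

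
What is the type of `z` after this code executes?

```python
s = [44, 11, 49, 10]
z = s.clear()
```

list.clear() returns None

NoneType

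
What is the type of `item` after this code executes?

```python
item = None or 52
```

'or' with None returns the other value (52, int)

int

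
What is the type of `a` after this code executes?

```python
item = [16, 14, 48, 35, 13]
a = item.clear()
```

list.clear() returns None

NoneType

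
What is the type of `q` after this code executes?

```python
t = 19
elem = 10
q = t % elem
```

int % int returns int (19 % 10 = 9)

int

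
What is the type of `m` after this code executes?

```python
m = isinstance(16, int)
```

isinstance() returns bool

bool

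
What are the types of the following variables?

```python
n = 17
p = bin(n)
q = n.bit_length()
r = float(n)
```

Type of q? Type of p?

int.bit_length() returns int; bin() returns str

int, str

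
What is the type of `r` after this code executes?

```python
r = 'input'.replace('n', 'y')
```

str.replace() returns str

str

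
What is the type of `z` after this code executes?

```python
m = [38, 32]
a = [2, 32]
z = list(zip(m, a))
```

list(zip(...)) returns a list of tuples

list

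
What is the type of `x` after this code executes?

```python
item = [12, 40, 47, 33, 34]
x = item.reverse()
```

list.reverse() returns None

NoneType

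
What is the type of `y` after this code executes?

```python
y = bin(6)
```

bin() returns str representation

str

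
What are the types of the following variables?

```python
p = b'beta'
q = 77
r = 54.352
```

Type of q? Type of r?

q is int; r is float

int, float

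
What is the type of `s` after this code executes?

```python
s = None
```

None has type NoneType

NoneType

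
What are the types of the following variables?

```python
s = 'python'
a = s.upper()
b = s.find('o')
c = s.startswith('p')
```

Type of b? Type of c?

str.find() returns int; str.startswith() returns bool

int, bool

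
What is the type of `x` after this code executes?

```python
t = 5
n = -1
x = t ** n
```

int ** negative int returns float

float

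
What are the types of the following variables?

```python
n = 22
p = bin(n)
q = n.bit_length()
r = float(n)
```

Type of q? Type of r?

int.bit_length() returns int; float() returns float

int, float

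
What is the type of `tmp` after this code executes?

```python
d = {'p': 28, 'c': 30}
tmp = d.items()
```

dict.items() returns a dict_items view

dict_items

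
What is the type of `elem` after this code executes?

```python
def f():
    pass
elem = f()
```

A function with no return statement returns None

NoneType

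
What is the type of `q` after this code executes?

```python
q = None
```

None has type NoneType

NoneType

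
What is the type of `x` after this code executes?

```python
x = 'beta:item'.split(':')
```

str.split() returns list

list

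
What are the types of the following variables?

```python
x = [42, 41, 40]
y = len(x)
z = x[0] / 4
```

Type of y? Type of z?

len() returns int; int / int returns float

int, float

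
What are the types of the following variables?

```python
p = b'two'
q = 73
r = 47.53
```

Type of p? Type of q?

p is bytes; q is int

bytes, int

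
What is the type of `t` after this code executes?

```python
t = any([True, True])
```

any() returns bool

bool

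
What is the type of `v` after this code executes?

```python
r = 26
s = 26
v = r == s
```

Equality comparison returns bool

bool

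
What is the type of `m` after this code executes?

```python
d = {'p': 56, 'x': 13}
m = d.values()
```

.values() returns a dict_values view object

dict_values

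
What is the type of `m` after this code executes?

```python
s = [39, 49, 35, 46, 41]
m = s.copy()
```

list.copy() returns list

list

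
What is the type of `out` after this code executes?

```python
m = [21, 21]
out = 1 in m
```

'in' operator returns bool

bool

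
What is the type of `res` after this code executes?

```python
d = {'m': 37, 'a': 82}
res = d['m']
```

Accessing dict[str, int] with key 'm' returns int value 37

int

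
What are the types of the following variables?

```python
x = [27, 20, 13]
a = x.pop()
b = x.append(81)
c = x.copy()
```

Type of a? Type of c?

list.pop() returns the element (int); list.copy() returns list

int, list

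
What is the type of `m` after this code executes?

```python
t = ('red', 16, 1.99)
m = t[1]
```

Index 1 of tuple is 16 which is int

int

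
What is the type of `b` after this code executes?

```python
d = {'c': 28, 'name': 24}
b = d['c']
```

Accessing dict[str, int] with key 'c' returns int value 28

int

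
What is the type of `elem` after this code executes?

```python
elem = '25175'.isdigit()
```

str.isdigit() returns bool

bool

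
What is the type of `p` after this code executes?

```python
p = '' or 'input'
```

'or' returns first truthy value ('input', which is str)

str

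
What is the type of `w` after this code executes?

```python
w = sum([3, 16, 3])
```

sum() of ints returns int

int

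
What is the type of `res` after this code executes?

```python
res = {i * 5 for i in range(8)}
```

A set comprehension {expr for x in iterable} produces a set

set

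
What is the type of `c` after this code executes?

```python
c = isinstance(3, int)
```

isinstance() returns bool

bool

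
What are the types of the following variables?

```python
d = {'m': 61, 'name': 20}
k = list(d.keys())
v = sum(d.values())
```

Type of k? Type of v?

list(...) returns list; sum of int values returns int

list, int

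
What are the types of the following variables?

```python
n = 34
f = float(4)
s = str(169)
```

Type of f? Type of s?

f is float; s is str

float, str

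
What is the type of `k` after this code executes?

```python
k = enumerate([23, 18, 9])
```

enumerate() returns an enumerate iterator object

enumerate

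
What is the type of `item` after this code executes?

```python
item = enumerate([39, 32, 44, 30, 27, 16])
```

enumerate() returns an enumerate iterator object

enumerate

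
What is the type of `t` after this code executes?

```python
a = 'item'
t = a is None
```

'is' comparison returns bool

bool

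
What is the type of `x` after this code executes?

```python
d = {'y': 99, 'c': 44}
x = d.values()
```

.values() returns a dict_values view object

dict_values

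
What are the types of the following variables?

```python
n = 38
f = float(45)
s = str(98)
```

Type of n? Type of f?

n is int; f is float

int, float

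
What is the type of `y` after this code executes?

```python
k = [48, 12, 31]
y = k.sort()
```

list.sort() returns None (sorts in place)

NoneType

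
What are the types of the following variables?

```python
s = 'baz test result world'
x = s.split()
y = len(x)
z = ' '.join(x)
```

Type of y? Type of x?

len() returns int; str.split() returns list

int, list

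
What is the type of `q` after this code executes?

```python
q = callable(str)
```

callable() returns bool

bool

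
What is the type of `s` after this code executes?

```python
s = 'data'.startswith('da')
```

str.startswith() returns bool

bool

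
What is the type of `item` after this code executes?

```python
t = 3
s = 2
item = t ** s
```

int ** positive int returns int (3 ** 2 = 9)

int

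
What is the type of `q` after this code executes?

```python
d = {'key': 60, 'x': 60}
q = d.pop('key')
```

dict.pop() returns the value (int)

int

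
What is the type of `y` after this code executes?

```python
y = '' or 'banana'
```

'or' returns first truthy value ('banana', which is str)

str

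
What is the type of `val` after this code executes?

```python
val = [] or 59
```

'or' returns first truthy value (59, which is int)

int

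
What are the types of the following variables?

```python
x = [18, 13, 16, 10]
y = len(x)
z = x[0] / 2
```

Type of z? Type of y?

int / int returns float; len() returns int

float, int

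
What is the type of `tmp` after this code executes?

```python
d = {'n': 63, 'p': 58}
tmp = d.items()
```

dict.items() returns a dict_items view

dict_items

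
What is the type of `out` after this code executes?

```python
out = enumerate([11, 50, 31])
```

enumerate() returns an enumerate iterator object

enumerate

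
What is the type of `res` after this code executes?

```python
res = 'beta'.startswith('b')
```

str.startswith() returns bool

bool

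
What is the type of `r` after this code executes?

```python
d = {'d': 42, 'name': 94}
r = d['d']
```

Accessing dict[str, int] with key 'd' returns int value 42

int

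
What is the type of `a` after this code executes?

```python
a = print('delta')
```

print() returns None

NoneType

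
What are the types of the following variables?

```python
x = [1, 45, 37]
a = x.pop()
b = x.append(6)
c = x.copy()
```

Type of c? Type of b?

list.copy() returns list; list.append() returns None

list, NoneType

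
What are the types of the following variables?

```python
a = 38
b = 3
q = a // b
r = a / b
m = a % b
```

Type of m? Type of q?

int % int returns int; int // int returns int

int, int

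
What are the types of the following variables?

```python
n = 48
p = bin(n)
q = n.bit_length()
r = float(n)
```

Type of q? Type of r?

int.bit_length() returns int; float() returns float

int, float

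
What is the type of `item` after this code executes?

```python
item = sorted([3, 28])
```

sorted() always returns list

list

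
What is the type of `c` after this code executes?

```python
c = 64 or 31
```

'or' returns the first truthy value (64, which is int)

int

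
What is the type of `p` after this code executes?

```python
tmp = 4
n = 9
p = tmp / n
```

int / int always returns float in Python 3 (4 / 9 = 0.444444)

float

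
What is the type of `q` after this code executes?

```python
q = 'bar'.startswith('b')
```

str.startswith() returns bool

bool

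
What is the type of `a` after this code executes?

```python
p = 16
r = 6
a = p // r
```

int // int returns int (16 // 6 = 2)

int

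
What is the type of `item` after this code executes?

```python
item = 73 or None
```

'or' returns first truthy value (73, int)

int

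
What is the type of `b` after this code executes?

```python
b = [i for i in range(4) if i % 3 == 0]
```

A list comprehension [...] produces a list

list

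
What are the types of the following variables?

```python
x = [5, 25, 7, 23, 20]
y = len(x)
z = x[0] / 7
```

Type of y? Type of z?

len() returns int; int / int returns float

int, float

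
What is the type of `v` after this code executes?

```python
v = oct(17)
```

oct() returns str representation

str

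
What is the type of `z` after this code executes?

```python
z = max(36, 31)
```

max() of ints returns int

int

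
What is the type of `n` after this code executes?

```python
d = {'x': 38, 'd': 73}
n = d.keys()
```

.keys() returns a dict_keys view object

dict_keys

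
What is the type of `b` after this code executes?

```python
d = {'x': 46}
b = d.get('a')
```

dict.get() returns None when key 'a' is not found and no default given

NoneType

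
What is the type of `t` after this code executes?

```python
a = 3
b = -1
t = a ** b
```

int ** negative int returns float

float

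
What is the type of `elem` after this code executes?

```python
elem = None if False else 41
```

Ternary: condition is False, else branch (41) taken → int

int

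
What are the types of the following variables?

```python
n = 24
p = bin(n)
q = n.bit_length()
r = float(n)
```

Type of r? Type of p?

float() returns float; bin() returns str

float, str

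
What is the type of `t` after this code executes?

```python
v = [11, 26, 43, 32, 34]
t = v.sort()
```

list.sort() returns None (sorts in place)

NoneType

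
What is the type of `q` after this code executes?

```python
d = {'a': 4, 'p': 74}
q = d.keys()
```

.keys() returns a dict_keys view object

dict_keys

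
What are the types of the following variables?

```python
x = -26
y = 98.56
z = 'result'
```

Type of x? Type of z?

x is int; z is str

int, str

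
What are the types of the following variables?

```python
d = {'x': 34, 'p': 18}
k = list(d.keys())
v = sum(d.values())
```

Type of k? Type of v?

list(...) returns list; sum of int values returns int

list, int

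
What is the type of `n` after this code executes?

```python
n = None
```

None has type NoneType

NoneType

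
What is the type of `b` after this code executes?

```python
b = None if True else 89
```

Ternary: condition is True, if branch (None) taken → NoneType

NoneType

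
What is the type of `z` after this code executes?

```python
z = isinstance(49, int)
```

isinstance() returns bool

bool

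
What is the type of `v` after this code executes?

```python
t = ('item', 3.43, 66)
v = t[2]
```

Index 2 of tuple is 66 which is int

int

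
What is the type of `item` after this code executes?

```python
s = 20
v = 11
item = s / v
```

int / int always returns float in Python 3 (20 / 11 = 1.81818)

float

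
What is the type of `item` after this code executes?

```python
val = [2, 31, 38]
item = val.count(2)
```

list.count() returns int

int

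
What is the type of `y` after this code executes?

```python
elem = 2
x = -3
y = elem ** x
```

int ** negative int returns float

float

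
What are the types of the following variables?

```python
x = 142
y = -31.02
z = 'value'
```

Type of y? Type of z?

y is float; z is str

float, str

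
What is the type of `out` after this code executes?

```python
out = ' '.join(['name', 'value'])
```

str.join() returns str

str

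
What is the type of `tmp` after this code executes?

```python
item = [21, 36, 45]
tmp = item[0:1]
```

Slicing a list always returns a list

list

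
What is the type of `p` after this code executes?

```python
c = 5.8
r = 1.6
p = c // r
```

float // float returns float (floor division preserves float type)

float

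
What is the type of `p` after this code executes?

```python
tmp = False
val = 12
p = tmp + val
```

bool + int returns int (False is 0, so 0 + 12 = 12)

int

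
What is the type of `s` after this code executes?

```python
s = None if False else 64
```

Ternary: condition is False, else branch (64) taken → int

int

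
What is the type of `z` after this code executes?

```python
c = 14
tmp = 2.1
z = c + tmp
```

int + float returns float (14 + 2.1 = 16.1)

float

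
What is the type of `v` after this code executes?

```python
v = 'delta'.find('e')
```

str.find() returns int (index, or -1)

int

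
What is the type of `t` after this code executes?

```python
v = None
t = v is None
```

'is' comparison returns bool

bool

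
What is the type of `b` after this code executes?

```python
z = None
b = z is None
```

'is' comparison returns bool

bool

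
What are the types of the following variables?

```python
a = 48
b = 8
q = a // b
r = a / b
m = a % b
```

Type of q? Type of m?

int // int returns int; int % int returns int

int, int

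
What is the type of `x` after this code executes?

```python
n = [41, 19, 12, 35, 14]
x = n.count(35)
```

list.count() returns int

int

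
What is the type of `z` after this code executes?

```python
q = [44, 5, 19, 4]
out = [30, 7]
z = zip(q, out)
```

zip() returns a zip iterator object

zip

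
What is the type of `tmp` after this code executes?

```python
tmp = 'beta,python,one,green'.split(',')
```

str.split() returns list

list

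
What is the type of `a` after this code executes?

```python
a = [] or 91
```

'or' returns first truthy value (91, which is int)

int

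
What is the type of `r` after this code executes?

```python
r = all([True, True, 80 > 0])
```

all() returns bool

bool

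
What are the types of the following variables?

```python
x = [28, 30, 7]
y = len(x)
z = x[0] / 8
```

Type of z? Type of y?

int / int returns float; len() returns int

float, int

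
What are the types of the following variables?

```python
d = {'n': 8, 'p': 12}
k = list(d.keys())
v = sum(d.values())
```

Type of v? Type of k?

sum of int values returns int; list(...) returns list

int, list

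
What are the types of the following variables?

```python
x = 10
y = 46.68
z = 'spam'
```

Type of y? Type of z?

y is float; z is str

float, str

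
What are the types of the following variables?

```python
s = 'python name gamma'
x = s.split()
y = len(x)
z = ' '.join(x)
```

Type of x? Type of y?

str.split() returns list; len() returns int

list, int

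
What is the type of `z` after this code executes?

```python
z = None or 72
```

'or' with None returns the other value (72, int)

int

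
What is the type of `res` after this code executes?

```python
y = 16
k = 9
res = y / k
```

int / int always returns float in Python 3 (16 / 9 = 1.77778)

float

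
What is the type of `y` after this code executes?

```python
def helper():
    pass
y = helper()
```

A function with no return statement returns None

NoneType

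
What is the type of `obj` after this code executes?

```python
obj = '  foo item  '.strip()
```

str.strip() returns str

str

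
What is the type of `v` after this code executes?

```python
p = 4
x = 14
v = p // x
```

int // int returns int (4 // 14 = 0)

int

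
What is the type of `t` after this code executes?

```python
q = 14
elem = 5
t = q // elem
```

int // int returns int (14 // 5 = 2)

int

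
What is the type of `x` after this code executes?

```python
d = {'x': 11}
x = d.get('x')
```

dict.get() returns the value (int) when key is found

int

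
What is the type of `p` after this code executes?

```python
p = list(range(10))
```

list(range(...)) returns list

list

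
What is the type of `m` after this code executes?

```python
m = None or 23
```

'or' with None returns the other value (23, int)

int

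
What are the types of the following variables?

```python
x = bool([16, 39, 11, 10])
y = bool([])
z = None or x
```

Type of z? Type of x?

None or <bool> returns the bool; bool() returns bool

bool, bool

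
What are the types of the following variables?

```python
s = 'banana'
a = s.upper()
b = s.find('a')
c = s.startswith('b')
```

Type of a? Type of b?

str.upper() returns str; str.find() returns int

str, int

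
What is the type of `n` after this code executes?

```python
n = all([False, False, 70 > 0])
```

all() returns bool

bool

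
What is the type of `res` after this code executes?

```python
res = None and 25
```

'and' returns first falsy value (None)

NoneType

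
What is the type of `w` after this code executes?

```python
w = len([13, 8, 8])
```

len() always returns int

int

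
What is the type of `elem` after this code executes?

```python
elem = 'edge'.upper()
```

str.upper() returns str

str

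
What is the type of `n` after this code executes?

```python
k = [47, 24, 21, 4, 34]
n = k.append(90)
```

list.append() returns None (mutates in place)

NoneType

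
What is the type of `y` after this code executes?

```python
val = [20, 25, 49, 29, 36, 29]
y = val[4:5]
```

Slicing a list always returns a list

list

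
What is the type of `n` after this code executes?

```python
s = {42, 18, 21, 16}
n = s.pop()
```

Popping from a set of ints returns int

int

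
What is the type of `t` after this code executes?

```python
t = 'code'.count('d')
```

str.count() returns int

int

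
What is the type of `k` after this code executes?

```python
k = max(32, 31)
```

max() of ints returns int

int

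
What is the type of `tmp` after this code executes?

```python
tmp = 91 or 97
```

'or' returns the first truthy value (91, which is int)

int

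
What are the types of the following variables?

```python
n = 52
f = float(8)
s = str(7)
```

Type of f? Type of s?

f is float; s is str

float, str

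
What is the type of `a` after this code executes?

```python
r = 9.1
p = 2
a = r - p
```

float - int returns float (9.1 - 2 = 7.1)

float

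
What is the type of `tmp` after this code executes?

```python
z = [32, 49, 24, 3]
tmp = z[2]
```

Indexing a list of ints returns int (z[2] = 24)

int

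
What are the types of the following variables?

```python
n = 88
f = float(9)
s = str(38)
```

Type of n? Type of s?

n is int; s is str

int, str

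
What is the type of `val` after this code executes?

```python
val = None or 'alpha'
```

'or' with None returns the other value ('alpha', str)

str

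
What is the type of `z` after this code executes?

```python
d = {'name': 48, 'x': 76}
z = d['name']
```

Accessing dict[str, int] with key 'name' returns int value 48

int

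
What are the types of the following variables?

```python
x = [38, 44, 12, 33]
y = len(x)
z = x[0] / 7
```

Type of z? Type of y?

int / int returns float; len() returns int

float, int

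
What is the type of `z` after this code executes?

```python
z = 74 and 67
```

'and' returns the last value when all truthy (67, which is int)

int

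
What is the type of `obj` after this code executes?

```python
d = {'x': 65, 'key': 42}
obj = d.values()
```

.values() returns a dict_values view object

dict_values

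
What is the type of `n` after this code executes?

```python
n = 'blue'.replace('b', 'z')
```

str.replace() returns str

str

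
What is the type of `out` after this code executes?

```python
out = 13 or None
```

'or' returns first truthy value (13, int)

int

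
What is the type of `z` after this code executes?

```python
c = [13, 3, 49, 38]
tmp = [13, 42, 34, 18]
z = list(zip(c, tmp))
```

list(zip(...)) returns a list of tuples

list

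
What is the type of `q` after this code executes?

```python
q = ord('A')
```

ord() returns int (Unicode code point)

int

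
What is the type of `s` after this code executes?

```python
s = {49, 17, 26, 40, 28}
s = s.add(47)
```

set.add() returns None (mutates in place)

NoneType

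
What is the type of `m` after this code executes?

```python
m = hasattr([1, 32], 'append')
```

hasattr() returns bool

bool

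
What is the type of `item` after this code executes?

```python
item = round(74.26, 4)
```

round() with ndigits arg returns float

float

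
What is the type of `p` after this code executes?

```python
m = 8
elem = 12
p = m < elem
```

Comparison operators return bool

bool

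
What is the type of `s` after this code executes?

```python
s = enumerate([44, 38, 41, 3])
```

enumerate() returns an enumerate iterator object

enumerate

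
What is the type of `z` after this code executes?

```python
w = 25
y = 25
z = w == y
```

Equality comparison returns bool

bool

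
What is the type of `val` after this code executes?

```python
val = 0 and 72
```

'and' returns the first falsy value (0, which is int)

int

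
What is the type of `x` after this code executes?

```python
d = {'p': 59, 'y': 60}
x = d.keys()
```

.keys() returns a dict_keys view object

dict_keys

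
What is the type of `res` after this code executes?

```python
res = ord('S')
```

ord() returns int (Unicode code point)

int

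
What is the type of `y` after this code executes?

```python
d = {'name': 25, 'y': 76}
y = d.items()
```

dict.items() returns a dict_items view

dict_items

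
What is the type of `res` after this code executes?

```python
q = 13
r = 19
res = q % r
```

int % int returns int (13 % 19 = 13)

int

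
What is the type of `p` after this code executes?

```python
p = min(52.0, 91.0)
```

min() of floats returns float

float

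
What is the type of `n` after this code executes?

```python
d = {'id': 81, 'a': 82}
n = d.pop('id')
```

dict.pop() returns the value (int)

int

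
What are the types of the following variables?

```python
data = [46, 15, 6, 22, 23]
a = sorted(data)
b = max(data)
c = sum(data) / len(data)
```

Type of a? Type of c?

sorted() returns list; int / int returns float

list, float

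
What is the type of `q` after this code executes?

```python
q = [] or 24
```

'or' returns first truthy value (24, which is int)

int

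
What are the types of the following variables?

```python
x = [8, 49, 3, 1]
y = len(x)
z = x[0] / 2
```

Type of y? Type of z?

len() returns int; int / int returns float

int, float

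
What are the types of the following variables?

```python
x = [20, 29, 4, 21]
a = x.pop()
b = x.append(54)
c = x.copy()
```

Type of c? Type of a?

list.copy() returns list; list.pop() returns the element (int)

list, int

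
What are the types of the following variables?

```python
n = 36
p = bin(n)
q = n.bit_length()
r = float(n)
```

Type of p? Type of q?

bin() returns str; int.bit_length() returns int

str, int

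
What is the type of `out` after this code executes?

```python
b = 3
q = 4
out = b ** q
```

int ** positive int returns int (3 ** 4 = 81)

int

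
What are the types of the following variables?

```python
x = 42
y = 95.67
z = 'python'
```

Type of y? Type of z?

y is float; z is str

float, str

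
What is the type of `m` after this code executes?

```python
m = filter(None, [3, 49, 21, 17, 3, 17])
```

filter() returns a filter iterator object

filter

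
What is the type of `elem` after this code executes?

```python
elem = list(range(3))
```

list(range(...)) returns list

list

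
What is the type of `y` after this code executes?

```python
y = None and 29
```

'and' returns first falsy value (None)

NoneType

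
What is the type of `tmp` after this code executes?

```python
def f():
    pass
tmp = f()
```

A function with no return statement returns None

NoneType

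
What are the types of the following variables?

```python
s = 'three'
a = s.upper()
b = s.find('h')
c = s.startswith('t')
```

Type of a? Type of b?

str.upper() returns str; str.find() returns int

str, int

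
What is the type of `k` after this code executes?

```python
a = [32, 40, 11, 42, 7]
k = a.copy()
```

list.copy() returns list

list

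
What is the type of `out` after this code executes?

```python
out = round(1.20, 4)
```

round() with ndigits arg returns float

float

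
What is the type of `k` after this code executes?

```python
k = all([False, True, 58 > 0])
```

all() returns bool

bool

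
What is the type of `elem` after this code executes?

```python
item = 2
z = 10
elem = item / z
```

int / int always returns float in Python 3 (2 / 10 = 0.2)

float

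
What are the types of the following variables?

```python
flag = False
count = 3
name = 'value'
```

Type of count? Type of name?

count is int; name is str

int, str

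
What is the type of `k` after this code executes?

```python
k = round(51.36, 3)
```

round() with ndigits arg returns float

float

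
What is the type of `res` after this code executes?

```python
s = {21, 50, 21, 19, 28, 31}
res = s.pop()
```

Popping from a set of ints returns int

int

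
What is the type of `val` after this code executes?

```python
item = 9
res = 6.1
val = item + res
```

int + float returns float (9 + 6.1 = 15.1)

float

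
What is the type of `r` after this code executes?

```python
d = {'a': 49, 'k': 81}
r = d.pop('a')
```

dict.pop() returns the value (int)

int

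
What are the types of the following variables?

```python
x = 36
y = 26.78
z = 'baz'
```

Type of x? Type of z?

x is int; z is str

int, str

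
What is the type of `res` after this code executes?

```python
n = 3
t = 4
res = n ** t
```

int ** positive int returns int (3 ** 4 = 81)

int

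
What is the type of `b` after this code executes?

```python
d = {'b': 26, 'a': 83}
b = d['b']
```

Accessing dict[str, int] with key 'b' returns int value 26

int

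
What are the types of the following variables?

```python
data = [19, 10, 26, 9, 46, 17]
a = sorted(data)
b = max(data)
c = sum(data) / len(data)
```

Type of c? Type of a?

int / int returns float; sorted() returns list

float, list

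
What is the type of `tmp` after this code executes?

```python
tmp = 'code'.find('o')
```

str.find() returns int (index, or -1)

int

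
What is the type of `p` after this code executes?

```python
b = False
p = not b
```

'not' always returns bool

bool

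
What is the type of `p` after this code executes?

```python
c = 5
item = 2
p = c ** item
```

int ** positive int returns int (5 ** 2 = 25)

int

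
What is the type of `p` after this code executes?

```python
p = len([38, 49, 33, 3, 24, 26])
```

len() always returns int

int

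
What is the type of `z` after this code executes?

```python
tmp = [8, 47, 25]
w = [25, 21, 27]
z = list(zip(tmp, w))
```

list(zip(...)) returns a list of tuples

list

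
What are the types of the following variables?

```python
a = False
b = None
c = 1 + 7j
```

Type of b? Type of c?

b is NoneType; c is complex

NoneType, complex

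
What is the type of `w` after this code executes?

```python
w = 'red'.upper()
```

str.upper() returns str

str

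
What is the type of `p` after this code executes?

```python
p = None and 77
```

'and' returns first falsy value (None)

NoneType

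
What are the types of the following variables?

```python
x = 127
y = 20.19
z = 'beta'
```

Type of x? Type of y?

x is int; y is float

int, float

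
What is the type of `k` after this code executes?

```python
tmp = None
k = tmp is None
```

'is' comparison returns bool

bool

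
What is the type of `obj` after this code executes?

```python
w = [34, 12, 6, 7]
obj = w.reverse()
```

list.reverse() returns None

NoneType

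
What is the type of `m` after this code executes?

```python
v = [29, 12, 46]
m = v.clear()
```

list.clear() returns None

NoneType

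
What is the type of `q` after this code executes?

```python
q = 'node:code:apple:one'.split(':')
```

str.split() returns list

list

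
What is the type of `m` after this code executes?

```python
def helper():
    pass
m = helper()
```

A function with no return statement returns None

NoneType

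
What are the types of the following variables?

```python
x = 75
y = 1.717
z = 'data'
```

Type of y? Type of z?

y is float; z is str

float, str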